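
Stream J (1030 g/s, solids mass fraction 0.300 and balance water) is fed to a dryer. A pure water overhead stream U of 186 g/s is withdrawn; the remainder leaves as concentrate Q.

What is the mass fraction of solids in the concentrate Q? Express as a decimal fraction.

0.366

solids is not removed: 1030×0.300 = 309 g/s of solids enters Q.
Concentrate = 1030 − 186 = 844 g/s.
Mass fraction = 309/844 = 0.366.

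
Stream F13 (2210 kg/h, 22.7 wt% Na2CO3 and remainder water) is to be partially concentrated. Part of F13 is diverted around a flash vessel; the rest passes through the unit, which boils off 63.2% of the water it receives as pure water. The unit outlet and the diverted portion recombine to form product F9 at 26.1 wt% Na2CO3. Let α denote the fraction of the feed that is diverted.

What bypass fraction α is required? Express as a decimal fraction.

All 2210×0.227 = 501.67 kg/h of Na2CO3 reaches F9, so F9 = 501.67/0.261 = 1922.1 kg/h and vapour = 287.89 kg/h.
The evaporator receives (1−α)·2210 of feed at 0.773 water and removes 0.632 of that water:
0.632×0.773×(1−α)×2210 = 287.89
(1−α) = 287.89/1079.7 = 0.2667;  α = 0.7333.

0.733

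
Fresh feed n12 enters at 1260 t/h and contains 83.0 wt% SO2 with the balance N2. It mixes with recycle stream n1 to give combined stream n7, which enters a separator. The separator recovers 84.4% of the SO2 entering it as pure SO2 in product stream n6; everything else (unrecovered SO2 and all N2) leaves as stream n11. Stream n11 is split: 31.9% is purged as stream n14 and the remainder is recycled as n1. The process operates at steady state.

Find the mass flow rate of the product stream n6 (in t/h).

SO2 in n7: m_A = 1260×0.830 + (1−0.319)·(1−0.844)·m_A, so m_A = 1045.8/0.8938 = 1170.1 t/h.
Product n6 = 0.844×1170.1 = 987.57 t/h.

987.6 t/h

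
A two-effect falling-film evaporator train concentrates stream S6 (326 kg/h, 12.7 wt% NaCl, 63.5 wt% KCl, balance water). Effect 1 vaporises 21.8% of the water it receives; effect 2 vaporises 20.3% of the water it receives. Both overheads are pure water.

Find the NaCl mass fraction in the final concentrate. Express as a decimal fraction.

water in feed = 326×0.238 = 77.588 kg/h.
After stage 1: water left = (1−0.218)×77.588 = 60.674; stream total = 309.09 kg/h.
After stage 2: water left = (1−0.203)×60.674 = 48.357; final concentrate = 296.77 kg/h.
NaCl fraction = 41.402/296.77 = 0.140.

0.140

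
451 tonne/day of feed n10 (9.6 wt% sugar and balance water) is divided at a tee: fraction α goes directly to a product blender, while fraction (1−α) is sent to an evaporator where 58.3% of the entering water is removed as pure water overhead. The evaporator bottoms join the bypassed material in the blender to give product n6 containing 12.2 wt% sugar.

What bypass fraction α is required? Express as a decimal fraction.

All 451×0.096 = 43.296 tonne/day of sugar reaches n6, so n6 = 43.296/0.122 = 354.89 tonne/day and vapour = 96.115 tonne/day.
The evaporator receives (1−α)·451 of feed at 0.904 water and removes 0.583 of that water:
0.583×0.904×(1−α)×451 = 96.115
(1−α) = 96.115/237.69 = 0.4044;  α = 0.5956.

0.596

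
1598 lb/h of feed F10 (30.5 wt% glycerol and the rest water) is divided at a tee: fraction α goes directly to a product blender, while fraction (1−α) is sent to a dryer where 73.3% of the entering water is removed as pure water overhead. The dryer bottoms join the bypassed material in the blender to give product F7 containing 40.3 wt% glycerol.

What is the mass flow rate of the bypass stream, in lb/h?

All 1598×0.305 = 487.39 lb/h of glycerol reaches F7, so F7 = 487.39/0.403 = 1209.4 lb/h and vapour = 388.6 lb/h.
The evaporator receives (1−α)·1598 of feed at 0.695 water and removes 0.733 of that water:
0.733×0.695×(1−α)×1598 = 388.6
(1−α) = 388.6/814.08 = 0.4773;  α = 0.5227.
Bypass flow = 0.5227×1598 = 835.2 lb/h.

835.2 lb/h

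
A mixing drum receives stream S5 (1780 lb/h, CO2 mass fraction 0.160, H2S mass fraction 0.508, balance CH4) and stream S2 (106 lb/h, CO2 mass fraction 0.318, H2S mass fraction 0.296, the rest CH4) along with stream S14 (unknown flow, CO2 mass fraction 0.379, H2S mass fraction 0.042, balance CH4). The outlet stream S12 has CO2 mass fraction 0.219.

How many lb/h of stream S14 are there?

590.8 lb/h

Let S14 be the unknown flow. Total out = 1886 + S14.
CO2 balance: 318.51 + 0.379·S14 = 0.219·(1886 + S14)
(0.379 − 0.219)·S14 = 0.219×1886 − 318.51 = 94.526
S14 = 94.526 / 0.160 = 590.79 lb/h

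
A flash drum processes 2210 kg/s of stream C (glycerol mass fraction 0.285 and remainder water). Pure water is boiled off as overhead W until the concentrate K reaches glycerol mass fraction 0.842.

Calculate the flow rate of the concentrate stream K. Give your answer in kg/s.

748 kg/s

glycerol is conserved: 2210×0.285 = 629.85 kg/s all reports to the concentrate.
Concentrate = 629.85/(target fraction) = 748.04 kg/s.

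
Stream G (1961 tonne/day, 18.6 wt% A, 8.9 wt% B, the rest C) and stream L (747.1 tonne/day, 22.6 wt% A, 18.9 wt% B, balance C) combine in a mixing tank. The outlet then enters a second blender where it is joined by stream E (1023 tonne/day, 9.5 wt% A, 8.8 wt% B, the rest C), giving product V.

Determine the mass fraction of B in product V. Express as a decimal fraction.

Overall, product flow = 3731.1 tonne/day.
B in = 1961×0.089 + 747.1×0.189 + 1023×0.088 = 405.75 tonne/day.
B fraction in V = 0.109.

0.109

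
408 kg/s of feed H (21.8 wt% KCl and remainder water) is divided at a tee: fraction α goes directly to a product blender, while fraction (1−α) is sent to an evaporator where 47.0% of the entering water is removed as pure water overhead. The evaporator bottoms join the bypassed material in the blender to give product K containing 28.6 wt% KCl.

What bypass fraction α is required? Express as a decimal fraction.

0.353

All 408×0.218 = 88.944 kg/s of KCl reaches K, so K = 88.944/0.286 = 310.99 kg/s and vapour = 97.007 kg/s.
The evaporator receives (1−α)·408 of feed at 0.782 water and removes 0.470 of that water:
0.470×0.782×(1−α)×408 = 97.007
(1−α) = 97.007/149.96 = 0.6469;  α = 0.3531.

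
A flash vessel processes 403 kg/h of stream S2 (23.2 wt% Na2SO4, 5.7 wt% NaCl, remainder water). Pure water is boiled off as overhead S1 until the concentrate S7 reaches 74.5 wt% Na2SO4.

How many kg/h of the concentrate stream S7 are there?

Na2SO4 is conserved: 403×0.232 = 93.496 kg/h all reports to the concentrate.
Concentrate = 93.496/(target fraction) = 125.5 kg/h.

125.5 kg/h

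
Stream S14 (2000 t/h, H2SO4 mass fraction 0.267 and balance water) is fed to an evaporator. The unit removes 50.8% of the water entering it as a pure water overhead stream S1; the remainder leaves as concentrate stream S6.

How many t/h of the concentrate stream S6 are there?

water entering = 2000×0.733 = 1466 t/h; overhead removed = 0.508×1466 = 744.73 t/h.
Concentrate = 2000 − 744.73 = 1255.3 t/h.

1255 t/h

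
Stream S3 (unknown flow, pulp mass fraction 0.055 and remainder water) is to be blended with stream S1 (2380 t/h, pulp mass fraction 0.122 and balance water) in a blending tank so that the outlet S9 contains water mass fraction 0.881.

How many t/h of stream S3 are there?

111.6 t/h

Let S3 be the unknown flow. Total out = 2380 + S3.
water balance: 2089.6 + 0.945·S3 = 0.881·(2380 + S3)
(0.945 − 0.881)·S3 = 0.881×2380 − 2089.6 = 7.14
S3 = 7.14 / 0.064 = 111.56 t/h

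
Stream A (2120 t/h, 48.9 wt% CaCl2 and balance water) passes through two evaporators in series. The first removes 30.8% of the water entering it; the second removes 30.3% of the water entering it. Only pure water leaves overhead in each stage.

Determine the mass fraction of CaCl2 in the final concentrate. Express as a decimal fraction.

0.665

water in feed = 2120×0.511 = 1083.3 t/h.
After stage 1: water left = (1−0.308)×1083.3 = 749.66; stream total = 1786.3 t/h.
After stage 2: water left = (1−0.303)×749.66 = 522.51; final concentrate = 1559.2 t/h.
CaCl2 fraction = 1036.7/1559.2 = 0.665.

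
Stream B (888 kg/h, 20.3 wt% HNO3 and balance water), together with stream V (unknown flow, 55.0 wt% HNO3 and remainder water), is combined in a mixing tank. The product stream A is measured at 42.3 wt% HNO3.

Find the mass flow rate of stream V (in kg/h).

1538 kg/h

Let V be the unknown flow. Total out = 888 + V.
HNO3 balance: 180.26 + 0.550·V = 0.423·(888 + V)
(0.550 − 0.423)·V = 0.423×888 − 180.26 = 195.36
V = 195.36 / 0.127 = 1538.3 kg/h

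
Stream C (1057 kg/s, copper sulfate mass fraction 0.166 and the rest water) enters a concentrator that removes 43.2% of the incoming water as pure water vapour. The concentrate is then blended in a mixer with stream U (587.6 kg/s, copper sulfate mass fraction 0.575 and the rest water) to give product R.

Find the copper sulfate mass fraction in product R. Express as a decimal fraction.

Vapour removed = 0.432×0.834×1057 = 380.82 kg/s; concentrate = 676.18 kg/s.
copper sulfate reaching the mixer = 175.46 (from concentrate) + 587.6×0.575 = 513.33 kg/s.
Product flow = 676.18 + 587.6 = 1263.8 kg/s; copper sulfate fraction = 0.406.

0.406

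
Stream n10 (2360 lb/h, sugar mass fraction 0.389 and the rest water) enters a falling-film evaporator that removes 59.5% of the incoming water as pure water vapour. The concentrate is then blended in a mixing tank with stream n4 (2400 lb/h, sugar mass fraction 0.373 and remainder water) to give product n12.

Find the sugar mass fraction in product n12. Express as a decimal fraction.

Vapour removed = 0.595×0.611×2360 = 857.97 lb/h; concentrate = 1502 lb/h.
sugar reaching the mixer = 918.04 (from concentrate) + 2400×0.373 = 1813.2 lb/h.
Product flow = 1502 + 2400 = 3902 lb/h; sugar fraction = 0.465.

0.465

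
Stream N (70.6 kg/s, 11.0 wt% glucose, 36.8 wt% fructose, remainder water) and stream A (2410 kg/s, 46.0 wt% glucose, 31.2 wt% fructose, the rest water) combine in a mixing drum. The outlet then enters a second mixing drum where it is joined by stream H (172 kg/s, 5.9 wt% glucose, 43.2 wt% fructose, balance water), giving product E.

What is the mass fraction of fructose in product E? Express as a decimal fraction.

Overall, product flow = 2652.6 kg/s.
fructose in = 70.6×0.368 + 2410×0.312 + 172×0.432 = 852.2 kg/s.
fructose fraction in E = 0.321.

0.321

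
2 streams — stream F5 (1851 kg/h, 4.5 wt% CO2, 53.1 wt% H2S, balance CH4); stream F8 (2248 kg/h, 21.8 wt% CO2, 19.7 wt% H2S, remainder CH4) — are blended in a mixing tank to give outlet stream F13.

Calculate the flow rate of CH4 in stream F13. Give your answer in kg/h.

2100 kg/h

CH4 out = CH4 in = 1851×0.424 + 2248×0.585 = 2099.9 kg/h.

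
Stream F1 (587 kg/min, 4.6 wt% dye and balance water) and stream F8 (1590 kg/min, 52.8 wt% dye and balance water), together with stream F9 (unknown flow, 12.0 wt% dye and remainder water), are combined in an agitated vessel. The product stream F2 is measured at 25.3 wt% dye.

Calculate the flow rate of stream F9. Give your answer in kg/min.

Let F9 be the unknown flow. Total out = 2177 + F9.
dye balance: 866.52 + 0.120·F9 = 0.253·(2177 + F9)
(0.120 − 0.253)·F9 = 0.253×2177 − 866.52 = -315.74
F9 = -315.74 / -0.133 = 2374 kg/min

2374 kg/min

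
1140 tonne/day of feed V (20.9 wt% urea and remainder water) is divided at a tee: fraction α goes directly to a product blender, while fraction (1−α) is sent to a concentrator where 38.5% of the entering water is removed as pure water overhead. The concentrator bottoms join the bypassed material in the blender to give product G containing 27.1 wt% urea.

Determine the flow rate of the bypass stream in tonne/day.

283.6 tonne/day

All 1140×0.209 = 238.26 tonne/day of urea reaches G, so G = 238.26/0.271 = 879.19 tonne/day and vapour = 260.81 tonne/day.
The evaporator receives (1−α)·1140 of feed at 0.791 water and removes 0.385 of that water:
0.385×0.791×(1−α)×1140 = 260.81
(1−α) = 260.81/347.17 = 0.7513;  α = 0.2487.
Bypass flow = 0.2487×1140 = 283.57 tonne/day.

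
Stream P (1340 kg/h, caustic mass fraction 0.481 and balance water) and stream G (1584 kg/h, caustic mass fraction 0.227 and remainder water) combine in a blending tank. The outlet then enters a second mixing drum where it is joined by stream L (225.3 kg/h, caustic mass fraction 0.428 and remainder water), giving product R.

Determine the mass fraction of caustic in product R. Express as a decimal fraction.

Overall, product flow = 3149.3 kg/h.
caustic in = 1340×0.481 + 1584×0.227 + 225.3×0.428 = 1100.5 kg/h.
caustic fraction in R = 0.349.

0.349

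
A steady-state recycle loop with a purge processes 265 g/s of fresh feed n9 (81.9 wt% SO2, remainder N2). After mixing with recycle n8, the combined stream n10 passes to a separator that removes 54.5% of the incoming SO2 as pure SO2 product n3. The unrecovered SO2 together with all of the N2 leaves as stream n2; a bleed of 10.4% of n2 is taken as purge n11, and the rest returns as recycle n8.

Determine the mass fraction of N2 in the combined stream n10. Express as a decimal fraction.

N2 enters only via n9 and leaves only via the purge: 265×0.181 = 0.104×(N2 in n2), and the separator passes all N2, so N2 in n10 = N2 in n2 = 461.2 g/s.
SO2 in n10: m_A = 265×0.819 + (1−0.104)·(1−0.545)·m_A, so m_A = 217.03/0.5923 = 366.42 g/s.
n10 = 366.42 + 461.2 = 827.62 g/s.
N2 fraction in n10 = 461.2/827.62 = 0.557.

0.557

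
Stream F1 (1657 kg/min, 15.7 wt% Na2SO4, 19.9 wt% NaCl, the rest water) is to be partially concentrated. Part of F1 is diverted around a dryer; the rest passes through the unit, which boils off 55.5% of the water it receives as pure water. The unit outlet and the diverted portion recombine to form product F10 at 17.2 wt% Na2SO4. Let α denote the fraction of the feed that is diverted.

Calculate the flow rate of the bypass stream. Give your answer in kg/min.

1253 kg/min

All 1657×0.157 = 260.15 kg/min of Na2SO4 reaches F10, so F10 = 260.15/0.172 = 1512.5 kg/min and vapour = 144.51 kg/min.
The evaporator receives (1−α)·1657 of feed at 0.644 water and removes 0.555 of that water:
0.555×0.644×(1−α)×1657 = 144.51
(1−α) = 144.51/592.24 = 0.2440;  α = 0.7560.
Bypass flow = 0.7560×1657 = 1252.7 kg/min.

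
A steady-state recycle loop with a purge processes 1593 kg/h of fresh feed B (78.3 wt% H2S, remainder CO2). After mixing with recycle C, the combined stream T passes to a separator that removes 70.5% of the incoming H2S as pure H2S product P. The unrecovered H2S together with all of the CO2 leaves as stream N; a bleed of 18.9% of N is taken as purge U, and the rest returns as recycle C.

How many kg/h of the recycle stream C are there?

CO2 enters only via B and leaves only via the purge: 1593×0.217 = 0.189×(CO2 in N), and the separator passes all CO2, so CO2 in T = CO2 in N = 1829 kg/h.
H2S in T: m_A = 1593×0.783 + (1−0.189)·(1−0.705)·m_A, so m_A = 1247.3/0.7608 = 1639.6 kg/h.
N = (1−0.705)×1639.6 + 1829 = 2312.7 kg/h.
Recycle C = (1−0.189)×2312.7 = 1875.6 kg/h.

1876 kg/h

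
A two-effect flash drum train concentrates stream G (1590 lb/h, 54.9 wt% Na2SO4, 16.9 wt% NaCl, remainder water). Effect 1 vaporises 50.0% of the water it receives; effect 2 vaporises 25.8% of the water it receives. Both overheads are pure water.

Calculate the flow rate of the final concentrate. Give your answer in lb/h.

water in feed = 1590×0.282 = 448.38 lb/h.
After stage 1: water left = (1−0.500)×448.38 = 224.19; stream total = 1365.8 lb/h.
After stage 2: water left = (1−0.258)×224.19 = 166.35; final concentrate = 1308 lb/h.

1308 lb/h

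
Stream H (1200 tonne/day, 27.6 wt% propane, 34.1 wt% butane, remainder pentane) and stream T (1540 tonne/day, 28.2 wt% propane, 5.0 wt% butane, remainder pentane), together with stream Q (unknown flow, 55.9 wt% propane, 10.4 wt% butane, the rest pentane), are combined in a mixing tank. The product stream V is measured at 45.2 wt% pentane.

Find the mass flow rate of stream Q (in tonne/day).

2173 tonne/day

Let Q be the unknown flow. Total out = 2740 + Q.
pentane balance: 1488.3 + 0.337·Q = 0.452·(2740 + Q)
(0.337 − 0.452)·Q = 0.452×2740 − 1488.3 = -249.84
Q = -249.84 / -0.115 = 2172.5 tonne/day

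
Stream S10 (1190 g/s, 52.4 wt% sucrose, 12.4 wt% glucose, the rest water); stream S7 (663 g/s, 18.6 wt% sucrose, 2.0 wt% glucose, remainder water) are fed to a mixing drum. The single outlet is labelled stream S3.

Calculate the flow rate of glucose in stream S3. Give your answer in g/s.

glucose out = glucose in = 1190×0.124 + 663×0.020 = 160.82 g/s.

160.8 g/s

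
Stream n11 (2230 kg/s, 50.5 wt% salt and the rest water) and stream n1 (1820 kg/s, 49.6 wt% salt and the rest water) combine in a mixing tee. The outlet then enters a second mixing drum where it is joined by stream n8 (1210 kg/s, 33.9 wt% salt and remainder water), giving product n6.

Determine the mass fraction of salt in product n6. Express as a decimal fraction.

Overall, product flow = 5260 kg/s.
salt in = 2230×0.505 + 1820×0.496 + 1210×0.339 = 2439.1 kg/s.
salt fraction in n6 = 0.464.

0.464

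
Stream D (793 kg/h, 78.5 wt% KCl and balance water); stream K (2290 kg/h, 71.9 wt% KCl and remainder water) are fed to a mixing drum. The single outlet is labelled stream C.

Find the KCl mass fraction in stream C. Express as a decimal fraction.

0.7360

Total flow out = 793 + 2290 = 3083 kg/h.
KCl in = 793×0.785 + 2290×0.719 = 2269 kg/h.
KCl mass fraction in C = 2269/3083 = 0.7360.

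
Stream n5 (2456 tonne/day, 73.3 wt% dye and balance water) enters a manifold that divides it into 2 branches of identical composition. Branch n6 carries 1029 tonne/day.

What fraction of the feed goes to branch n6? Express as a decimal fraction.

Fraction to n6 = 1029/2456 = 0.4190.

0.419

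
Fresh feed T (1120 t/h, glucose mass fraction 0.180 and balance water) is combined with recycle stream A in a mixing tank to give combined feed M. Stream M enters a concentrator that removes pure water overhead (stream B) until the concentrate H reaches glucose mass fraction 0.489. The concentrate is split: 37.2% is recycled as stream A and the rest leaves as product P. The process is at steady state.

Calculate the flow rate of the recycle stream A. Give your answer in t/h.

244.2 t/h

Overall glucose balance (none leaves overhead): glucose in fresh feed = glucose in product, i.e. 1120×0.180 = (1−0.372)·H·0.489.
H = 201.6/(0.489×0.628) = 656.48 t/h.
Recycle A = 0.372×656.48 = 244.21 t/h.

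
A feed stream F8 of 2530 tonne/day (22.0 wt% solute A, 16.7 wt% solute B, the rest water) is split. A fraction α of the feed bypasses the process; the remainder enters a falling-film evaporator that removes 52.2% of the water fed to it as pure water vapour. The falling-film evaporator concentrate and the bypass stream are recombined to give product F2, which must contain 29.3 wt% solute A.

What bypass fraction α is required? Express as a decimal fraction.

0.221

All 2530×0.220 = 556.6 tonne/day of solute A reaches F2, so F2 = 556.6/0.293 = 1899.7 tonne/day and vapour = 630.34 tonne/day.
The evaporator receives (1−α)·2530 of feed at 0.613 water and removes 0.522 of that water:
0.522×0.613×(1−α)×2530 = 630.34
(1−α) = 630.34/809.56 = 0.7786;  α = 0.2214.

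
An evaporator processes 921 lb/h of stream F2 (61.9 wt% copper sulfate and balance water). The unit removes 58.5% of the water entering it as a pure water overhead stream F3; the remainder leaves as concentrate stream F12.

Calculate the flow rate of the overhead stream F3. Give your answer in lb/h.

water entering = 921×0.381 = 350.9 lb/h; overhead removed = 0.585×350.9 = 205.28 lb/h.

205.3 lb/h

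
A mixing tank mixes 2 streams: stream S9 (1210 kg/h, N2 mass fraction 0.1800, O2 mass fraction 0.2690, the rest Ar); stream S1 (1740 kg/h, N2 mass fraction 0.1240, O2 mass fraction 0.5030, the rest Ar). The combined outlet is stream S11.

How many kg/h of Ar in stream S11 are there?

1316 kg/h

Ar out = Ar in = 1210×0.551 + 1740×0.373 = 1315.7 kg/h.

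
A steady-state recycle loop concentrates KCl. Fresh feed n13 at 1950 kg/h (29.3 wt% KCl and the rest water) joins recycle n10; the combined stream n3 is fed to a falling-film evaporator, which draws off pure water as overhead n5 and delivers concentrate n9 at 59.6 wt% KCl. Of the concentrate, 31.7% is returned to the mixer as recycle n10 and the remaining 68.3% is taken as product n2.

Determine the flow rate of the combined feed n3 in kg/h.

Overall KCl balance (none leaves overhead): KCl in fresh feed = KCl in product, i.e. 1950×0.293 = (1−0.317)·n9·0.596.
n9 = 571.35/(0.596×0.683) = 1403.6 kg/h.
Recycle n10 = 0.317×1403.6 = 444.93 kg/h.
Combined feed n3 = 1950 + 444.93 = 2394.9 kg/h.

2395 kg/h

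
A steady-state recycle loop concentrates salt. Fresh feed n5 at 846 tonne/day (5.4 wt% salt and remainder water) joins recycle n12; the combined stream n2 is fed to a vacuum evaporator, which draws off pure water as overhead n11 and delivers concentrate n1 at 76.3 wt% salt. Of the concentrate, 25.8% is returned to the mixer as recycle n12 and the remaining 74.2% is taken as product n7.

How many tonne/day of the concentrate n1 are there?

Overall salt balance (none leaves overhead): salt in fresh feed = salt in product, i.e. 846×0.054 = (1−0.258)·n1·0.763.
n1 = 45.684/(0.763×0.742) = 80.693 tonne/day.

80.69 tonne/day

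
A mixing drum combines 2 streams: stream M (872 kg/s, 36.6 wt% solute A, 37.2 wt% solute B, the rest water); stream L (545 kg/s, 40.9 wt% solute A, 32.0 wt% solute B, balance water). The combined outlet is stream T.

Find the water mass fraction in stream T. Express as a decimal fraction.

Total flow out = 872 + 545 = 1417 kg/s.
water in = 872×0.262 + 545×0.271 = 376.16 kg/s.
water mass fraction in T = 376.16/1417 = 0.265.

0.265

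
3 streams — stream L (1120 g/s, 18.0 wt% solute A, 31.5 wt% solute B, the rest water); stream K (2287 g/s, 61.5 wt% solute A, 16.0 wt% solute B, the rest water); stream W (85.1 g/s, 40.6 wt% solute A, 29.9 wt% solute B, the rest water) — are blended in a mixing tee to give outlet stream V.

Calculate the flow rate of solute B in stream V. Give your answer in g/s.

744.2 g/s

solute B out = solute B in = 1120×0.315 + 2287×0.160 + 85.1×0.299 = 744.16 g/s.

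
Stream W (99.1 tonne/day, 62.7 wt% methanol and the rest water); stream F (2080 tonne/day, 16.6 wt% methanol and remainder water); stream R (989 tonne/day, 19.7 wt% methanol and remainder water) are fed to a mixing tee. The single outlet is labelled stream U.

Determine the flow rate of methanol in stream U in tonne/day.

methanol out = methanol in = 99.1×0.627 + 2080×0.166 + 989×0.197 = 602.25 tonne/day.

602.2 tonne/day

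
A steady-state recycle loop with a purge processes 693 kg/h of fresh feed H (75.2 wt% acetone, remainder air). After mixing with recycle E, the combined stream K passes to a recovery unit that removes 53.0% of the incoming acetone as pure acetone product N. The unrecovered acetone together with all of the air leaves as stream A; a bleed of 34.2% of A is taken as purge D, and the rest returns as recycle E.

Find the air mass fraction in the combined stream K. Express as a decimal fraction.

0.400

air enters only via H and leaves only via the purge: 693×0.248 = 0.342×(air in A), and the recovery unit passes all air, so air in K = air in A = 502.53 kg/h.
acetone in K: m_A = 693×0.752 + (1−0.342)·(1−0.530)·m_A, so m_A = 521.14/0.6907 = 754.46 kg/h.
K = 754.46 + 502.53 = 1257 kg/h.
air fraction in K = 502.53/1257 = 0.400.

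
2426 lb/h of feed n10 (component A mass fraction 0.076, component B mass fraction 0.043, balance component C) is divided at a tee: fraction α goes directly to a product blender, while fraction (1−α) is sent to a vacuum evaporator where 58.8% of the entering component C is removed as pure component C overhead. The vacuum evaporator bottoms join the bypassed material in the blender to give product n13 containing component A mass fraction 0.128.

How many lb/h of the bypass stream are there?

All 2426×0.076 = 184.38 lb/h of component A reaches n13, so n13 = 184.38/0.128 = 1440.4 lb/h and vapour = 985.56 lb/h.
The evaporator receives (1−α)·2426 of feed at 0.881 component C and removes 0.588 of that component C:
0.588×0.881×(1−α)×2426 = 985.56
(1−α) = 985.56/1256.7 = 0.7842;  α = 0.2158.
Bypass flow = 0.2158×2426 = 523.47 lb/h.

523.5 lb/h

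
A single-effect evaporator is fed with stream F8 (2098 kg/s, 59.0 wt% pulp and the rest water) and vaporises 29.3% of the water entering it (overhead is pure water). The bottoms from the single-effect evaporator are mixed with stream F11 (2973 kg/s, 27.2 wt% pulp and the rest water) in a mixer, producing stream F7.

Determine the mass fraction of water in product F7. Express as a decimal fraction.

Vapour removed = 0.293×0.410×2098 = 252.03 kg/s; concentrate = 1846 kg/s.
water reaching the mixer = 608.15 (from concentrate) + 2973×0.728 = 2772.5 kg/s.
Product flow = 1846 + 2973 = 4819 kg/s; water fraction = 0.5753.

0.5753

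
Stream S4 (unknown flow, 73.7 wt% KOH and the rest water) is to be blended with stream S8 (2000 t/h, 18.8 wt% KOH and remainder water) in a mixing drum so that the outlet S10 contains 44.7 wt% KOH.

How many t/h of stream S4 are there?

1786 t/h

Let S4 be the unknown flow. Total out = 2000 + S4.
KOH balance: 376 + 0.737·S4 = 0.447·(2000 + S4)
(0.737 − 0.447)·S4 = 0.447×2000 − 376 = 518
S4 = 518 / 0.290 = 1786.2 t/h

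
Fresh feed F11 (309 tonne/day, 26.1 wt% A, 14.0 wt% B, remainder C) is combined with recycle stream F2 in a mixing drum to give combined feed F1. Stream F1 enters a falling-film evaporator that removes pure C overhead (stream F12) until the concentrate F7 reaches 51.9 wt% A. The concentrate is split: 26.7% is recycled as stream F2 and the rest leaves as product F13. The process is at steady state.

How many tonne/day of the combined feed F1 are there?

Overall A balance (none leaves overhead): A in fresh feed = A in product, i.e. 309×0.261 = (1−0.267)·F7·0.519.
F7 = 80.649/(0.519×0.733) = 212 tonne/day.
Recycle F2 = 0.267×212 = 56.603 tonne/day.
Combined feed F1 = 309 + 56.603 = 365.6 tonne/day.

365.6 tonne/day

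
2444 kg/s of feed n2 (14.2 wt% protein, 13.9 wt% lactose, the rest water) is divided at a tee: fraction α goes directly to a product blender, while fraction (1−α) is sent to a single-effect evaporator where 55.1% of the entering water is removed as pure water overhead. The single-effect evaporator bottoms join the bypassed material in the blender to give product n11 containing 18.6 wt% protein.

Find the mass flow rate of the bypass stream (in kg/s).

984.6 kg/s

All 2444×0.142 = 347.05 kg/s of protein reaches n11, so n11 = 347.05/0.186 = 1865.8 kg/s and vapour = 578.15 kg/s.
The evaporator receives (1−α)·2444 of feed at 0.719 water and removes 0.551 of that water:
0.551×0.719×(1−α)×2444 = 578.15
(1−α) = 578.15/968.24 = 0.5971;  α = 0.4029.
Bypass flow = 0.4029×2444 = 984.65 kg/s.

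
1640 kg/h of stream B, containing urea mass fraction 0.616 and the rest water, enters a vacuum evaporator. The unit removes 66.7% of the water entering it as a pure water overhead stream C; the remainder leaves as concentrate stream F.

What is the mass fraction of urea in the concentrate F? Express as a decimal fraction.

urea is not removed: 1640×0.616 = 1010.2 kg/h of urea enters F.
water entering = 1640×0.384 = 629.76 kg/h; overhead removed = 0.667×629.76 = 420.05 kg/h.
Concentrate = 1640 − 420.05 = 1220 kg/h.
Mass fraction = 1010.2/1220 = 0.828.

0.828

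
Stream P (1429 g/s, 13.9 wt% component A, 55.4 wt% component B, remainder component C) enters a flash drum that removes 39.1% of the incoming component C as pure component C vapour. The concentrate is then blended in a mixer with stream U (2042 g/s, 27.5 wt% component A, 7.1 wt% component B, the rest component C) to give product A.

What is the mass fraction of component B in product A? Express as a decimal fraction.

0.2839

Vapour removed = 0.391×0.307×1429 = 171.53 g/s; concentrate = 1257.5 g/s.
component B reaching the mixer = 791.67 (from concentrate) + 2042×0.071 = 936.65 g/s.
Product flow = 1257.5 + 2042 = 3299.5 g/s; component B fraction = 0.2839.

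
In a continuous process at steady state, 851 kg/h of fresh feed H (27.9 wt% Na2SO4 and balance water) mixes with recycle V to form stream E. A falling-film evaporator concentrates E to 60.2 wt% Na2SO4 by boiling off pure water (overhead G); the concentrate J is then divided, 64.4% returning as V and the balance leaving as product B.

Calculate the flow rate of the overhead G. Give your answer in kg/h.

Overall Na2SO4 balance (none leaves overhead): Na2SO4 in fresh feed = Na2SO4 in product, i.e. 851×0.279 = (1−0.644)·J·0.602.
J = 237.43/(0.602×0.356) = 1107.9 kg/h.
Recycle V = 0.644×1107.9 = 713.47 kg/h.
Combined feed E = 851 + 713.47 = 1564.5 kg/h.
Overhead G = E − J = 1564.5 − 1107.9 = 456.6 kg/h.

456.6 kg/h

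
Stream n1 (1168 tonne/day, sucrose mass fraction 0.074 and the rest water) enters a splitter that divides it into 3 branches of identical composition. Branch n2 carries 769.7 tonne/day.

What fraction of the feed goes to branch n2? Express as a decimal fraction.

0.659

Fraction to n2 = 769.7/1168 = 0.6590.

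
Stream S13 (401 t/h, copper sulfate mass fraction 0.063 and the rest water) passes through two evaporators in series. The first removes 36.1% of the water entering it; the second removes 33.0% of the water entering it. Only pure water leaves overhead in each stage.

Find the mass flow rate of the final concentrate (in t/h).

water in feed = 401×0.937 = 375.74 t/h.
After stage 1: water left = (1−0.361)×375.74 = 240.1; stream total = 265.36 t/h.
After stage 2: water left = (1−0.330)×240.1 = 160.86; final concentrate = 186.13 t/h.

186.1 t/h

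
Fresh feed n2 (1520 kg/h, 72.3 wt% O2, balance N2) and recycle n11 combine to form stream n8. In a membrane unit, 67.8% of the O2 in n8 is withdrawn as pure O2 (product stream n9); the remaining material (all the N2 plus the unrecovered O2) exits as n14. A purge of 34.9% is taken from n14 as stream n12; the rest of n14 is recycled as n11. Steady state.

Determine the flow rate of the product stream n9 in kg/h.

942.7 kg/h

O2 in n8: m_A = 1520×0.723 + (1−0.349)·(1−0.678)·m_A, so m_A = 1099/0.7904 = 1390.4 kg/h.
Product n9 = 0.678×1390.4 = 942.71 kg/h.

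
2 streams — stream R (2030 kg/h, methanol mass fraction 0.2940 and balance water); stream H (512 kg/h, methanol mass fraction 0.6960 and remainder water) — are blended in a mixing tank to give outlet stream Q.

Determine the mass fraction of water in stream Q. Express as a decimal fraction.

0.6250

Total flow out = 2030 + 512 = 2542 kg/h.
water in = 2030×0.706 + 512×0.304 = 1588.8 kg/h.
water mass fraction in Q = 1588.8/2542 = 0.6250.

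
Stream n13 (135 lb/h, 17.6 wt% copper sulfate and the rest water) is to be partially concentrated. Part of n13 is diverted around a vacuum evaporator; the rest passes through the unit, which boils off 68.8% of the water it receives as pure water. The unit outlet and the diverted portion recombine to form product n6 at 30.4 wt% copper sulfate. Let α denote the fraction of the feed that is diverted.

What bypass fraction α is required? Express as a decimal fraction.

0.257

All 135×0.176 = 23.76 lb/h of copper sulfate reaches n6, so n6 = 23.76/0.304 = 78.158 lb/h and vapour = 56.842 lb/h.
The evaporator receives (1−α)·135 of feed at 0.824 water and removes 0.688 of that water:
0.688×0.824×(1−α)×135 = 56.842
(1−α) = 56.842/76.533 = 0.7427;  α = 0.2573.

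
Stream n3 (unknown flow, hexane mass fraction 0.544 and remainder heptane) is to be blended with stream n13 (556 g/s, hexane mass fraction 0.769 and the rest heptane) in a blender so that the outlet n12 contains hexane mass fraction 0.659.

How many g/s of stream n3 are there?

Let n3 be the unknown flow. Total out = 556 + n3.
hexane balance: 427.56 + 0.544·n3 = 0.659·(556 + n3)
(0.544 − 0.659)·n3 = 0.659×556 − 427.56 = -61.16
n3 = -61.16 / -0.115 = 531.83 g/s

531.8 g/s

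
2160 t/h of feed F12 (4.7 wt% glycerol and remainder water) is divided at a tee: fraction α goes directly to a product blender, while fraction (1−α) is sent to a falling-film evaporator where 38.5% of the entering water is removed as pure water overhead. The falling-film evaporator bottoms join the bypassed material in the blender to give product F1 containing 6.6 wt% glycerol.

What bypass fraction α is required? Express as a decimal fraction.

0.215

All 2160×0.047 = 101.52 t/h of glycerol reaches F1, so F1 = 101.52/0.066 = 1538.2 t/h and vapour = 621.82 t/h.
The evaporator receives (1−α)·2160 of feed at 0.953 water and removes 0.385 of that water:
0.385×0.953×(1−α)×2160 = 621.82
(1−α) = 621.82/792.51 = 0.7846;  α = 0.2154.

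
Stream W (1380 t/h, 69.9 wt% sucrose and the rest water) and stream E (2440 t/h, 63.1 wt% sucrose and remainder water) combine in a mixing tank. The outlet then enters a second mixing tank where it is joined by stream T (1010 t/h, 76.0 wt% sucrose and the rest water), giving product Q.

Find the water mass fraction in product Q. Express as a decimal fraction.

0.323

Overall, product flow = 4830 t/h.
water in = 1380×0.301 + 2440×0.369 + 1010×0.240 = 1558.1 t/h.
water fraction in Q = 0.323.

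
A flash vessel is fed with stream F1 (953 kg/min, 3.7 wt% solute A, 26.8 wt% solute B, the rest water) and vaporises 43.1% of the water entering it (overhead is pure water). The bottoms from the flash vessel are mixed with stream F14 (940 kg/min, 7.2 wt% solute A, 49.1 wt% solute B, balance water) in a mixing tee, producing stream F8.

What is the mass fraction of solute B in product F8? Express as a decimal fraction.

Vapour removed = 0.431×0.695×953 = 285.47 kg/min; concentrate = 667.53 kg/min.
solute B reaching the mixer = 255.4 (from concentrate) + 940×0.491 = 716.94 kg/min.
Product flow = 667.53 + 940 = 1607.5 kg/min; solute B fraction = 0.446.

0.446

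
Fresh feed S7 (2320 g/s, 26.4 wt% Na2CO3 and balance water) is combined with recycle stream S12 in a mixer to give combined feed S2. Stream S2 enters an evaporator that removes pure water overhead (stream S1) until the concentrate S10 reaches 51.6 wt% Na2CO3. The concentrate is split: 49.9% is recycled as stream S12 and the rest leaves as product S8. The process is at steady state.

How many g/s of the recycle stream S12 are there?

1182 g/s

Overall Na2CO3 balance (none leaves overhead): Na2CO3 in fresh feed = Na2CO3 in product, i.e. 2320×0.264 = (1−0.499)·S10·0.516.
S10 = 612.48/(0.516×0.501) = 2369.2 g/s.
Recycle S12 = 0.499×2369.2 = 1182.2 g/s.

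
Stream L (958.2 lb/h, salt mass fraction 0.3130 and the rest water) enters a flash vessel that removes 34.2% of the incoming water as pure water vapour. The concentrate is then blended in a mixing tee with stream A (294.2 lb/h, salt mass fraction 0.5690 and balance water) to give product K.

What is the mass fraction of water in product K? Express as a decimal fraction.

0.5451

Vapour removed = 0.342×0.687×958.2 = 225.13 lb/h; concentrate = 733.07 lb/h.
water reaching the mixer = 433.15 (from concentrate) + 294.2×0.431 = 559.95 lb/h.
Product flow = 733.07 + 294.2 = 1027.3 lb/h; water fraction = 0.5451.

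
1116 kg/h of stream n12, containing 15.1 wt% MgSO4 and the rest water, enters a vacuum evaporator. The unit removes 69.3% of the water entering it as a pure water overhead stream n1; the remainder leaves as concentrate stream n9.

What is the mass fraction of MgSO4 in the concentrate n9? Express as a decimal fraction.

MgSO4 is not removed: 1116×0.151 = 168.52 kg/h of MgSO4 enters n9.
water entering = 1116×0.849 = 947.48 kg/h; overhead removed = 0.693×947.48 = 656.61 kg/h.
Concentrate = 1116 − 656.61 = 459.39 kg/h.
Mass fraction = 168.52/459.39 = 0.367.

0.367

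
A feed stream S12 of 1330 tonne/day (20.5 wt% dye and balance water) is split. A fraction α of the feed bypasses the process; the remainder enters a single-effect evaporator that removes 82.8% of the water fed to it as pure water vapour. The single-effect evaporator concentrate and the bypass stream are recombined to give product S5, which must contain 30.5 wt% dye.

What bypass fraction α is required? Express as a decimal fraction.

0.502

All 1330×0.205 = 272.65 tonne/day of dye reaches S5, so S5 = 272.65/0.305 = 893.93 tonne/day and vapour = 436.07 tonne/day.
The evaporator receives (1−α)·1330 of feed at 0.795 water and removes 0.828 of that water:
0.828×0.795×(1−α)×1330 = 436.07
(1−α) = 436.07/875.49 = 0.4981;  α = 0.5019.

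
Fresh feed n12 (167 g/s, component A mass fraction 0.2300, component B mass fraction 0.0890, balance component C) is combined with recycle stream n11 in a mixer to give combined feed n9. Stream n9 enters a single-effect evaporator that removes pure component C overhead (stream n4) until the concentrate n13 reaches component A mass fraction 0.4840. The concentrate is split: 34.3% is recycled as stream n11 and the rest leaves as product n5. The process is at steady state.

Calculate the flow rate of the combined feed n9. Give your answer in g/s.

208.4 g/s

Overall component A balance (none leaves overhead): component A in fresh feed = component A in product, i.e. 167×0.230 = (1−0.343)·n13·0.484.
n13 = 38.41/(0.484×0.657) = 120.79 g/s.
Recycle n11 = 0.343×120.79 = 41.431 g/s.
Combined feed n9 = 167 + 41.431 = 208.43 g/s.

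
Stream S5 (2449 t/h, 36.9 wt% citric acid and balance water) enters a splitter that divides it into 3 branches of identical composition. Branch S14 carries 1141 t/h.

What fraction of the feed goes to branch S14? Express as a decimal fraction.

Fraction to S14 = 1141/2449 = 0.4659.

0.466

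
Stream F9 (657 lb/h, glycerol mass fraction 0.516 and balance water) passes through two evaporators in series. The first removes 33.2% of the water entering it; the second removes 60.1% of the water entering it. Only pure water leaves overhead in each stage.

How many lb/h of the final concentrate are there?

423.8 lb/h

water in feed = 657×0.484 = 317.99 lb/h.
After stage 1: water left = (1−0.332)×317.99 = 212.42; stream total = 551.43 lb/h.
After stage 2: water left = (1−0.601)×212.42 = 84.754; final concentrate = 423.77 lb/h.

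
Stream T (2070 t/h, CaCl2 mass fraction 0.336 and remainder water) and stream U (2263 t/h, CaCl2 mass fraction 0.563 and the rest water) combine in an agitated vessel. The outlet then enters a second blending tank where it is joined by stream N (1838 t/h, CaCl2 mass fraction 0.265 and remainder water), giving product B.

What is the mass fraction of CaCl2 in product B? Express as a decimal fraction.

0.398

Overall, product flow = 6171 t/h.
CaCl2 in = 2070×0.336 + 2263×0.563 + 1838×0.265 = 2456.7 t/h.
CaCl2 fraction in B = 0.398.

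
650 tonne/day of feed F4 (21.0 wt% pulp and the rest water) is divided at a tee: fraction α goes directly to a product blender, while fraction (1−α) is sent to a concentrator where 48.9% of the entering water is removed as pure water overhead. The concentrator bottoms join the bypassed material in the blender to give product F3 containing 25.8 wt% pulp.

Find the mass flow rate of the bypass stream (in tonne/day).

337 tonne/day

All 650×0.210 = 136.5 tonne/day of pulp reaches F3, so F3 = 136.5/0.258 = 529.07 tonne/day and vapour = 120.93 tonne/day.
The evaporator receives (1−α)·650 of feed at 0.790 water and removes 0.489 of that water:
0.489×0.790×(1−α)×650 = 120.93
(1−α) = 120.93/251.1 = 0.4816;  α = 0.5184.
Bypass flow = 0.5184×650 = 336.96 tonne/day.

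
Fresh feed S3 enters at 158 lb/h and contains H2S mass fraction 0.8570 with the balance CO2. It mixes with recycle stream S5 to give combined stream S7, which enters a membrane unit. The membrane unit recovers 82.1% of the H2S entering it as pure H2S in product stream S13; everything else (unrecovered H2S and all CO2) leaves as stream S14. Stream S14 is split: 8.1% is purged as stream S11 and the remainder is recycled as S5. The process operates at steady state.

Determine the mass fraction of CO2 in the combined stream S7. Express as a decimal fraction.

0.6325

CO2 enters only via S3 and leaves only via the purge: 158×0.143 = 0.081×(CO2 in S14), and the membrane unit passes all CO2, so CO2 in S7 = CO2 in S14 = 278.94 lb/h.
H2S in S7: m_A = 158×0.857 + (1−0.081)·(1−0.821)·m_A, so m_A = 135.41/0.8355 = 162.07 lb/h.
S7 = 162.07 + 278.94 = 441 lb/h.
CO2 fraction in S7 = 278.94/441 = 0.6325.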